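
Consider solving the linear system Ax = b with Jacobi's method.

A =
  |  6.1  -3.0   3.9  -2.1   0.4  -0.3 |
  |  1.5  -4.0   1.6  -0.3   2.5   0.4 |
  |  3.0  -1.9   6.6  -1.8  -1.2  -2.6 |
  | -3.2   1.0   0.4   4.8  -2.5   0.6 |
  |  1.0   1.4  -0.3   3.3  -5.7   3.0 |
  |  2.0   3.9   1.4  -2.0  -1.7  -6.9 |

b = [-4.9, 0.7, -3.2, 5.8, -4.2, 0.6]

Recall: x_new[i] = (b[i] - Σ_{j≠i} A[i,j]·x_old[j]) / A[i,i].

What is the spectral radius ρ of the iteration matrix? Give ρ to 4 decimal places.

Split A = D + L + U, D = diag(6.1, -4, 6.6, 4.8, -5.7, -6.9).
Jacobi: T = -D⁻¹(L+U), T[0,3] = -(-2.1)/(6.1) = +0.3443; T[0,0] = 0.
  T[0,:] = [+0.0000  +0.4918  -0.6393  +0.3443  -0.0656  +0.0492]
  T[1,:] = [+0.3750  +0.0000  +0.4000  -0.0750  +0.6250  +0.1000]
  T[2,:] = [-0.4545  +0.2879  +0.0000  +0.2727  +0.1818  +0.3939]
  T[3,:] = [+0.6667  -0.2083  -0.0833  +0.0000  +0.5208  -0.1250]
  T[4,:] = [+0.1754  +0.2456  -0.0526  +0.5789  +0.0000  +0.5263]
  T[5,:] = [+0.2899  +0.5652  +0.2029  -0.2899  -0.2464  +0.0000]
moduli |λ_i(T)| = 1.2139, 0.8125, 0.8125, 0.3507, 0.3507, 0.1570.
ρ(T) = max|λ| = 1.2139; 1.2139 > 1: divergent.

1.2139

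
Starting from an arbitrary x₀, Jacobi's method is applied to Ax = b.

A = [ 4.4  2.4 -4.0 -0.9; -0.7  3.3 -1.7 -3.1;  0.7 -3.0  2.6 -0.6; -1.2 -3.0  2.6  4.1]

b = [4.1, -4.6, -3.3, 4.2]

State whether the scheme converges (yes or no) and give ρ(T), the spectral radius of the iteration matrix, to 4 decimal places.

Let D = diag(4.4, 3.3, 2.6, 4.1); L, U the strict triangles.
Jacobi: T = -D⁻¹(L+U), T[1,0] = -(-0.7)/(3.3) = +0.2121; T[1,1] = 0.
  T[0,:] = [+0.0000 -0.5455 +0.9091 +0.2045]
  T[1,:] = [+0.2121 +0.0000 +0.5152 +0.9394]
  T[2,:] = [-0.2692 +1.1538 +0.0000 +0.2308]
  T[3,:] = [+0.2927 +0.7317 -0.6341 +0.0000]
moduli |λ_i(T)| = 1.1514, 0.9035, 0.5167, 0.5167.
spectral radius ρ = 1.1514; 1.1514 > 1: divergent.

no, ρ = 1.1514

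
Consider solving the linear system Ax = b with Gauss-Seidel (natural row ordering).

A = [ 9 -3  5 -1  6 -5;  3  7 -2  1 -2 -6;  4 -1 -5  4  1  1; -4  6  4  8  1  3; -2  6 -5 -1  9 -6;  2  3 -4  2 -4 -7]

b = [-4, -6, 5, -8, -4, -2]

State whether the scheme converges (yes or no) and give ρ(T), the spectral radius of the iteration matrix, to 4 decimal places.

Split A = D + L + U, D = diag(9, 7, -5, 8, 9, -7).
T_GS = -(D+L)⁻¹U: row 0 first, T[0,3] = -(-1)/(9) = +0.1111; later rows by forward substitution.
  T[0,:] = [+0.0000 +0.3333 -0.5556 +0.1111 -0.6667 +0.5556]
  T[1,:] = [+0.0000 -0.1429 +0.5238 -0.1905 +0.5714 +0.6190]
  T[2,:] = [+0.0000 +0.2952 -0.5492 +0.9270 -0.4476 +0.5206]
  T[3,:] = [+0.0000 +0.1262 -0.3960 -0.2651 -0.6631 -0.8218]
  T[4,:] = [+0.0000 +0.3474 -0.8218 +0.6372 -0.8515 +0.5754]
  T[5,:] = [+0.0000 -0.2971 +0.7360 -1.0195 +0.6073 -0.4370]
|roots of det(T-λI)|: 1.6656, 0.9863, 0.3769, 0.0708, 0.0414, 0.0000.
ρ = 1.6656; 1.6656 > 1 ⇒ diverges.

no, ρ = 1.6656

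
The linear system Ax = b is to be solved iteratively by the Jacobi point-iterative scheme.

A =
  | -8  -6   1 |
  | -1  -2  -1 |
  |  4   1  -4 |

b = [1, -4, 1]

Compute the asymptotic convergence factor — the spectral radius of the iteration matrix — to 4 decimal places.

0.8840

Write A = D+L+U with D = diag(-8, -2, -4).
T_J = -D⁻¹(L+U): T[1,2] = -(-1)/(-2) = -0.5000; T[1,1] = 0.
  T[0,:] = [+0.0000  -0.7500  +0.1250]
  T[1,:] = [-0.5000  +0.0000  -0.5000]
  T[2,:] = [+1.0000  +0.2500  +0.0000]
|roots of det(T-λI)|: 0.8840, 0.6376, 0.6376.
spectral radius ρ = 0.8840; 0.8840 < 1 ⇒ converges.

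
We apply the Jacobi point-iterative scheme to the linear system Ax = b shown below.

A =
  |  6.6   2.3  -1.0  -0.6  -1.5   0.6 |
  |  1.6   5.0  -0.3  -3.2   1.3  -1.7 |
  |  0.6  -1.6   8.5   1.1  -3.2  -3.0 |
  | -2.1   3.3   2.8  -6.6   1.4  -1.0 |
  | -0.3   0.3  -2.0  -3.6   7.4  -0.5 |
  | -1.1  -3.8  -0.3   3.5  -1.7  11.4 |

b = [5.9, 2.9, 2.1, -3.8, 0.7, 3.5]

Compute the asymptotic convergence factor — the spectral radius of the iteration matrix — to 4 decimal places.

Split A = D + L + U, D = diag(6.6, 5, 8.5, -6.6, 7.4, 11.4).
Jacobi: T = -D⁻¹(L+U), T[5,1] = -(-3.8)/(11.4) = +0.3333; T[5,5] = 0.
  T[0,:] = [+0.0000, -0.3485, +0.1515, +0.0909, +0.2273, -0.0909]
  T[1,:] = [-0.3200, +0.0000, +0.0600, +0.6400, -0.2600, +0.3400]
  T[2,:] = [-0.0706, +0.1882, +0.0000, -0.1294, +0.3765, +0.3529]
  T[3,:] = [-0.3182, +0.5000, +0.4242, +0.0000, +0.2121, -0.1515]
  T[4,:] = [+0.0405, -0.0405, +0.2703, +0.4865, +0.0000, +0.0676]
  T[5,:] = [+0.0965, +0.3333, +0.0263, -0.3070, +0.1491, +0.0000]
eigenvalue magnitudes: 0.8683, 0.6118, 0.5687, 0.2258, 0.2258, 0.0539.
spectral radius ρ = 0.8683; 0.8683 < 1 ⇒ converges.

0.8683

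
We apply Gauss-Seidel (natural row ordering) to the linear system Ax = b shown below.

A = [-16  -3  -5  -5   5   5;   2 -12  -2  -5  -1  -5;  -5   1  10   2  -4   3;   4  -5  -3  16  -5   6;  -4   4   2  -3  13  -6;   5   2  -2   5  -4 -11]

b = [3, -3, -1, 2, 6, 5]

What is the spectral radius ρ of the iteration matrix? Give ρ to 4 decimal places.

A = D + L + U where D = diag(-16, -12, 10, 16, 13, -11).
GS T = -(D+L)⁻¹U: row 0 first, T[0,4] = -(5)/(-16) = +0.3125; later rows by forward substitution.
  T[0,:] = [+0.0000  -0.1875  -0.3125  -0.3125  +0.3125  +0.3125]
  T[1,:] = [+0.0000  -0.0312  -0.2188  -0.4688  -0.0312  -0.3646]
  T[2,:] = [+0.0000  -0.0906  -0.1344  -0.3094  +0.5594  -0.1073]
  T[3,:] = [+0.0000  +0.0201  -0.0154  -0.1264  +0.3295  -0.5872]
  T[4,:] = [+0.0000  -0.0295  -0.0117  +0.0665  +0.0957  +0.5509]
  T[5,:] = [+0.0000  -0.0546  -0.1601  -0.2526  +0.1496  -0.3720]
|roots of det(T-λI)|: 0.9250, 0.2496, 0.2496, 0.0843, 0.0843, 0.0000.
ρ = 0.9250; 0.9250 < 1 ⇒ converges.

0.9250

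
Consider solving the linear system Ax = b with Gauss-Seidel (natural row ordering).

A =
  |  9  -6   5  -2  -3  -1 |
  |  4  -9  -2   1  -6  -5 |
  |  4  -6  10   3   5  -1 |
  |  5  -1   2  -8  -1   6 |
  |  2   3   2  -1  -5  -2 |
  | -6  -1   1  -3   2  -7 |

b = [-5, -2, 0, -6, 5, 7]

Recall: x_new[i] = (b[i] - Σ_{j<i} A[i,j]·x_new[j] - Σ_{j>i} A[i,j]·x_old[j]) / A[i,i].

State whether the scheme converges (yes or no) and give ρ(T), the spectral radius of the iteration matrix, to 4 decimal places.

no, ρ = 1.3492

Diagonal D = diag(9, -9, 10, -8, -5, -7); L, U strict lower/upper.
GS T = -(D+L)⁻¹U: row 0 first, T[0,5] = -(-1)/(9) = +0.1111; later rows by forward substitution.
  T[0,:] = [+0.0000, +0.6667, -0.5556, +0.2222, +0.3333, +0.1111]
  T[1,:] = [+0.0000, +0.2963, -0.4691, +0.2099, -0.5185, -0.5062]
  T[2,:] = [+0.0000, -0.0889, -0.0593, -0.2630, -0.9444, -0.2481]
  T[3,:] = [+0.0000, +0.3574, -0.3034, +0.0469, -0.0880, +0.8207]
  T[4,:] = [+0.0000, +0.3374, -0.4667, +0.1002, -0.5380, -0.9227]
  T[5,:] = [+0.0000, -0.6832, +0.5314, -0.2495, -0.4626, -0.6737]
eigenvalue magnitudes: 1.3492, 0.7069, 0.4940, 0.2264, 0.0179, 0.0000.
ρ = 1.3492; 1.3492 > 1 ⇒ diverges.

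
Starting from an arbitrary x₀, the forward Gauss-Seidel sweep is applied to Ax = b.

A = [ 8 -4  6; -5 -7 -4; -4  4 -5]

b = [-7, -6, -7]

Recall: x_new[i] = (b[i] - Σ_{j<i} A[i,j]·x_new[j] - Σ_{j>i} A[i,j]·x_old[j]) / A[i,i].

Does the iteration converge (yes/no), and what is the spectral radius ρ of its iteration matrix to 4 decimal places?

A = D + L + U where D = diag(8, -7, -5).
Gauss-Seidel: T = -(D+L)⁻¹U, row 0 first, T[0,1] = -(-4)/(8) = +0.5000; later rows by forward substitution.
  T[0,:] = [+0.0000 +0.5000 -0.7500]
  T[1,:] = [+0.0000 -0.3571 -0.0357]
  T[2,:] = [+0.0000 -0.6857 +0.5714]
moduli |λ_i(T)| = 0.5971, 0.3828, 0.0000.
spectral radius ρ = 0.5971; 0.5971 < 1: convergent.

yes, ρ = 0.5971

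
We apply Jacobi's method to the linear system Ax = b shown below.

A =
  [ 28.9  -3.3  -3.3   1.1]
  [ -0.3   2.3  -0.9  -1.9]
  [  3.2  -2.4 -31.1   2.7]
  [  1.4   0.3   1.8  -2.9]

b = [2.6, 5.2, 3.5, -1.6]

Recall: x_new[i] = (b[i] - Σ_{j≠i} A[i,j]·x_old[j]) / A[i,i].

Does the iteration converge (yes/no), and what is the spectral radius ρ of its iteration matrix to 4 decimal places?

Diagonal D = diag(28.9, 2.3, -31.1, -2.9); L, U strict lower/upper.
Jacobi: T = -D⁻¹(L+U), T[1,0] = -(-0.3)/(2.3) = +0.1304; T[1,1] = 0.
  T[0,:] = [+0.0000 +0.1142 +0.1142 -0.0381]
  T[1,:] = [+0.1304 +0.0000 +0.3913 +0.8261]
  T[2,:] = [+0.1029 -0.0772 +0.0000 +0.0868]
  T[3,:] = [+0.4828 +0.1034 +0.6207 +0.0000]
|λ(T)| sorted: 0.4086, 0.3050, 0.1339, 0.1339.
ρ(T) = max|λ| = 0.4086; 0.4086 < 1, so it converges for any x₀.

yes, ρ = 0.4086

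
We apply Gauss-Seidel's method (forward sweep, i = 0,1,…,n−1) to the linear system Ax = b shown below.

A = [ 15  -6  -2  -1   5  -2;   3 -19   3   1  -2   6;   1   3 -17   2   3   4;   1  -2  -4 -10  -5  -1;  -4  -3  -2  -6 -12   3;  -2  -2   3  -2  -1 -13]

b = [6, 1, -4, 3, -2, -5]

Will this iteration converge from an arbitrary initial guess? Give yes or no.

yes

Let D = diag(15, -19, -17, -10, -12, -13); L, U the strict triangles.
T_GS = -(D+L)⁻¹U: row 0 first, T[0,5] = -(-2)/(15) = +0.1333; later rows by forward substitution.
  T[0,:] = [+0.0000 +0.4000 +0.1333 +0.0667 -0.3333 +0.1333]
  T[1,:] = [+0.0000 +0.0632 +0.1789 +0.0632 -0.1579 +0.3368]
  T[2,:] = [+0.0000 +0.0347 +0.0394 +0.1327 +0.1290 +0.3026]
  T[3,:] = [+0.0000 +0.0135 -0.0382 -0.0591 -0.5534 -0.2751]
  T[4,:] = [+0.0000 -0.1617 -0.0766 -0.0306 +0.4058 +0.2084]
  T[5,:] = [+0.0000 -0.0529 -0.0272 +0.0221 +0.1593 +0.0238]
|λ(T)| sorted: 0.5266, 0.1932, 0.1932, 0.1433, 0.0507, 0.0000.
ρ = 0.5266; 0.5266 < 1: convergent.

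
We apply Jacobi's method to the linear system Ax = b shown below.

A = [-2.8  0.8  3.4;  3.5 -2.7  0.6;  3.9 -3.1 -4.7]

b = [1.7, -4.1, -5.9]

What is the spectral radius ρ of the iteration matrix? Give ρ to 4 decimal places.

1.3925

Diagonal D = diag(-2.8, -2.7, -4.7); L, U strict lower/upper.
T_J = -D⁻¹(L+U): T[2,1] = -(-3.1)/(-4.7) = -0.6596; T[2,2] = 0.
  T[0,:] = [+0.0000  +0.2857  +1.2143]
  T[1,:] = [+1.2963  +0.0000  +0.2222]
  T[2,:] = [+0.8298  -0.6596  +0.0000]
moduli |λ_i(T)| = 1.3925, 0.8413, 0.8413.
ρ = 1.3925; 1.3925 > 1: divergent.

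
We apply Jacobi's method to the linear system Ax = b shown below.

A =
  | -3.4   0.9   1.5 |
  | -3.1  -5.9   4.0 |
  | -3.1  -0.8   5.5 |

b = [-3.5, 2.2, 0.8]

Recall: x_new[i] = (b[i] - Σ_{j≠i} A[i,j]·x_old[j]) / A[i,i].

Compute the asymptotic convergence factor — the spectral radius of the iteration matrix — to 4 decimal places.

A = D + L + U where D = diag(-3.4, -5.9, 5.5).
Jacobi T = -D⁻¹(L+U): T[2,1] = -(-0.8)/(5.5) = +0.1455; T[2,2] = 0.
  T[0,:] = [+0.0000, +0.2647, +0.4412]
  T[1,:] = [-0.5254, +0.0000, +0.6780]
  T[2,:] = [+0.5636, +0.1455, +0.0000]
|λ(T)| sorted: 0.5712, 0.3436, 0.3436.
ρ(T) = max|λ| = 0.5712; 0.5712 < 1: convergent.

0.5712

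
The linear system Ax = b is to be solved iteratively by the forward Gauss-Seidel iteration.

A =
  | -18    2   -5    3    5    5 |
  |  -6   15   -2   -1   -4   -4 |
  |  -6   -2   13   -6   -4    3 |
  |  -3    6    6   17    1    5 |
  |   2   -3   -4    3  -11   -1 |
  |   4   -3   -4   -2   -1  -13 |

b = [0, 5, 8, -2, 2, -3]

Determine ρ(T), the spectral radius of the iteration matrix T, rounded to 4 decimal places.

0.5476

Write A = D+L+U with D = diag(-18, 15, 13, 17, -11, -13).
GS T = -(D+L)⁻¹U: row 0 first, T[0,3] = -(3)/(-18) = +0.1667; later rows by forward substitution.
  T[0,:] = [+0.0000  +0.1111  -0.2778  +0.1667  +0.2778  +0.2778]
  T[1,:] = [+0.0000  +0.0444  +0.0222  +0.1333  +0.3778  +0.3778]
  T[2,:] = [+0.0000  +0.0581  -0.1248  +0.5590  +0.4940  -0.0444]
  T[3,:] = [+0.0000  -0.0166  -0.0128  -0.2149  -0.3175  -0.3627]
  T[4,:] = [+0.0000  -0.0176  -0.0147  -0.2679  -0.3188  -0.2262]
  T[5,:] = [+0.0000  +0.0100  -0.0491  -0.0978  -0.0803  +0.0852]
eigenvalue magnitudes: 0.5476, 0.2491, 0.2362, 0.0187, 0.0187, 0.0000.
ρ = 0.5476; 0.5476 < 1, so it converges for any x₀.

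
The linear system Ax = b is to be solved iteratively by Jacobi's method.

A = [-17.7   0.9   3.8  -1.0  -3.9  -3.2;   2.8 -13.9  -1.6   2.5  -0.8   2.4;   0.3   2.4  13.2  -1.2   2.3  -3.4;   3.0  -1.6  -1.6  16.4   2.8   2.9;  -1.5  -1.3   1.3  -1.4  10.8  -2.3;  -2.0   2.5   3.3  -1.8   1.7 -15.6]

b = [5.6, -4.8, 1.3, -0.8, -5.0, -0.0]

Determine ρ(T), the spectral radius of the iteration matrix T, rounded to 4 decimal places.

0.5828

Write A = D+L+U with D = diag(-17.7, -13.9, 13.2, 16.4, 10.8, -15.6).
Jacobi T = -D⁻¹(L+U): T[4,0] = -(-1.5)/(10.8) = +0.1389; T[4,4] = 0.
  T[0,:] = [+0.0000, +0.0508, +0.2147, -0.0565, -0.2203, -0.1808]
  T[1,:] = [+0.2014, +0.0000, -0.1151, +0.1799, -0.0576, +0.1727]
  T[2,:] = [-0.0227, -0.1818, +0.0000, +0.0909, -0.1742, +0.2576]
  T[3,:] = [-0.1829, +0.0976, +0.0976, +0.0000, -0.1707, -0.1768]
  T[4,:] = [+0.1389, +0.1204, -0.1204, +0.1296, +0.0000, +0.2130]
  T[5,:] = [-0.1282, +0.1603, +0.2115, -0.1154, +0.1090, +0.0000]
|eigenvalues of T|: 0.5828, 0.2814, 0.2814, 0.2387, 0.1284, 0.0773.
spectral radius ρ = 0.5828; 0.5828 < 1 ⇒ converges.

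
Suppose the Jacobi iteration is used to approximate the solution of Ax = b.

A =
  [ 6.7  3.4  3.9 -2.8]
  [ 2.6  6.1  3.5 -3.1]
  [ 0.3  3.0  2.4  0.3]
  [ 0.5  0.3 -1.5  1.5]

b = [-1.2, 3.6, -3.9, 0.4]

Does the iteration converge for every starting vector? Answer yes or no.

Let D = diag(6.7, 6.1, 2.4, 1.5); L, U the strict triangles.
Jacobi: T = -D⁻¹(L+U), T[2,0] = -(0.3)/(2.4) = -0.1250; T[2,2] = 0.
  T[0,:] = [+0.0000  -0.5075  -0.5821  +0.4179]
  T[1,:] = [-0.4262  +0.0000  -0.5738  +0.5082]
  T[2,:] = [-0.1250  -1.2500  +0.0000  -0.1250]
  T[3,:] = [-0.3333  -0.2000  +1.0000  +0.0000]
moduli |λ_i(T)| = 1.2549, 0.7815, 0.7815, 0.3632.
ρ(T) = max|λ| = 1.2549; 1.2549 > 1 ⇒ diverges.

no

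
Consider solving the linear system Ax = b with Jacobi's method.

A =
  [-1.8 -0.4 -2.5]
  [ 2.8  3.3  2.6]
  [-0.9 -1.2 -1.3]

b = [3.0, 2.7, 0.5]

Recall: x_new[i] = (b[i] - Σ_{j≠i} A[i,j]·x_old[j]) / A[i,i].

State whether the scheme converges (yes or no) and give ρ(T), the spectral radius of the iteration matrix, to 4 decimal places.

no, ρ = 1.6198

Split A = D + L + U, D = diag(-1.8, 3.3, -1.3).
Jacobi: T = -D⁻¹(L+U), T[0,2] = -(-2.5)/(-1.8) = -1.3889; T[0,0] = 0.
  T[0,:] = [+0.0000, -0.2222, -1.3889]
  T[1,:] = [-0.8485, +0.0000, -0.7879]
  T[2,:] = [-0.6923, -0.9231, +0.0000]
|roots of det(T-λI)|: 1.6198, 0.8639, 0.8639.
spectral radius ρ = 1.6198; 1.6198 > 1, so it fails to converge.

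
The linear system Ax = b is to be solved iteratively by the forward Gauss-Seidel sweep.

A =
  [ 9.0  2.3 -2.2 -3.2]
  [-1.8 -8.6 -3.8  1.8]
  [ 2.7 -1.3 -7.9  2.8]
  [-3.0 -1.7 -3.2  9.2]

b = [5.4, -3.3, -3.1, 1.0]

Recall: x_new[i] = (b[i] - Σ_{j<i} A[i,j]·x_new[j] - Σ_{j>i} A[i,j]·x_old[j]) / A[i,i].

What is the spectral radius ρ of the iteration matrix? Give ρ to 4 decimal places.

Split A = D + L + U, D = diag(9, -8.6, -7.9, 9.2).
GS T = -(D+L)⁻¹U: row 0 first, T[0,3] = -(-3.2)/(9) = +0.3556; later rows by forward substitution.
  T[0,:] = [+0.0000  -0.2556  +0.2444  +0.3556]
  T[1,:] = [+0.0000  +0.0535  -0.4930  +0.1349]
  T[2,:] = [+0.0000  -0.0961  +0.1647  +0.4538]
  T[3,:] = [+0.0000  -0.1069  +0.0459  +0.2987]
eigenvalue magnitudes: 0.5257, 0.1576, 0.1576, 0.0000.
ρ = 0.5257; 0.5257 < 1 ⇒ converges.

0.5257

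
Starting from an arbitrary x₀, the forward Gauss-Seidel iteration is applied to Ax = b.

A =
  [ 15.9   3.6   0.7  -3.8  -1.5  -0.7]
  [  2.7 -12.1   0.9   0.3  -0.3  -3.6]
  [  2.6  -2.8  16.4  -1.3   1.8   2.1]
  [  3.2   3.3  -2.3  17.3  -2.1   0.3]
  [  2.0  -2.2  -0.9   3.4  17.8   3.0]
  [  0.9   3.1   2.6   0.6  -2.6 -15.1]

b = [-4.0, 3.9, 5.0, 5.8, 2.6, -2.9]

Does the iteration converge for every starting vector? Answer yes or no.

yes

Split A = D + L + U, D = diag(15.9, -12.1, 16.4, 17.3, 17.8, -15.1).
Gauss-Seidel: T = -(D+L)⁻¹U, row 0 first, T[0,4] = -(-1.5)/(15.9) = +0.0943; later rows by forward substitution.
  T[0,:] = [+0.0000  -0.2264  -0.0440  +0.2390  +0.0943  +0.0440]
  T[1,:] = [+0.0000  -0.0505  +0.0646  +0.0781  -0.0037  -0.2877]
  T[2,:] = [+0.0000  +0.0273  +0.0180  +0.0547  -0.1254  -0.1841]
  T[3,:] = [+0.0000  +0.0551  -0.0018  -0.0518  +0.0880  +0.0049]
  T[4,:] = [+0.0000  +0.0100  +0.0142  -0.0045  -0.0342  -0.2193]
  T[5,:] = [+0.0000  -0.0187  +0.0112  +0.0384  -0.0073  -0.0502]
moduli |λ_i(T)| = 0.1707, 0.0642, 0.0642, 0.0630, 0.0368, 0.0000.
ρ = 0.1707; 0.1707 < 1, so it converges for any x₀.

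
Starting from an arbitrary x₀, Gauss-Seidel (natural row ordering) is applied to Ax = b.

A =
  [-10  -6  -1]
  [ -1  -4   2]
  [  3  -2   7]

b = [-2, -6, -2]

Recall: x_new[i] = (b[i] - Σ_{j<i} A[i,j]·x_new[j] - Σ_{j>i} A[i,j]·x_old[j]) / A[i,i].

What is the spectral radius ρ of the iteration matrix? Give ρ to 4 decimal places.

0.5689

A = D + L + U where D = diag(-10, -4, 7).
T_GS = -(D+L)⁻¹U: row 0 first, T[0,2] = -(-1)/(-10) = -0.1000; later rows by forward substitution.
  T[0,:] = [+0.0000 -0.6000 -0.1000]
  T[1,:] = [+0.0000 +0.1500 +0.5250]
  T[2,:] = [+0.0000 +0.3000 +0.1929]
|eigenvalues of T|: 0.5689, 0.2260, 0.0000.
spectral radius ρ = 0.5689; 0.5689 < 1 ⇒ converges.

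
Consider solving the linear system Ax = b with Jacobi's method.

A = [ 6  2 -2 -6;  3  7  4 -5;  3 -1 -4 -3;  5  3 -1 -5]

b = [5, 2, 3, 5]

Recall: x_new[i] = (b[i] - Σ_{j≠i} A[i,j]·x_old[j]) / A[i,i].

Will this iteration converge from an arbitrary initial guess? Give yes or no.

no

Split A = D + L + U, D = diag(6, 7, -4, -5).
Jacobi T = -D⁻¹(L+U): T[0,3] = -(-6)/(6) = +1.0000; T[0,0] = 0.
  T[0,:] = [+0.0000 -0.3333 +0.3333 +1.0000]
  T[1,:] = [-0.4286 +0.0000 -0.5714 +0.7143]
  T[2,:] = [+0.7500 -0.2500 +0.0000 -0.7500]
  T[3,:] = [+1.0000 +0.6000 -0.2000 +0.0000]
|eigenvalues of T|: 1.4477, 1.0749, 0.8602, 0.4874.
ρ(T) = max|λ| = 1.4477; 1.4477 > 1: divergent.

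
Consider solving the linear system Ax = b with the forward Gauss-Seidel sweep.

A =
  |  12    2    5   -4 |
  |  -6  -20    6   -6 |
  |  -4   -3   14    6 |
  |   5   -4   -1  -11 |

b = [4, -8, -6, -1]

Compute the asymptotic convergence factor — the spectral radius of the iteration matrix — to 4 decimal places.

Diagonal D = diag(12, -20, 14, -11); L, U strict lower/upper.
T_GS = -(D+L)⁻¹U: row 0 first, T[0,3] = -(-4)/(12) = +0.3333; later rows by forward substitution.
  T[0,:] = [+0.0000 -0.1667 -0.4167 +0.3333]
  T[1,:] = [+0.0000 +0.0500 +0.4250 -0.4000]
  T[2,:] = [+0.0000 -0.0369 -0.0280 -0.4190]
  T[3,:] = [+0.0000 -0.0906 -0.3414 +0.3351]
|eigenvalues of T|: 0.6312, 0.1950, 0.0791, 0.0000.
spectral radius ρ = 0.6312; 0.6312 < 1: convergent.

0.6312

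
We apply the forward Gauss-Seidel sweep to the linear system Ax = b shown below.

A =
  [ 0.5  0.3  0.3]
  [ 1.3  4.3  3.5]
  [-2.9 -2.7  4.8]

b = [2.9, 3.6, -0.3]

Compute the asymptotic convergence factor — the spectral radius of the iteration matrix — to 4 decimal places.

Let D = diag(0.5, 4.3, 4.8); L, U the strict triangles.
GS T = -(D+L)⁻¹U: row 0 first, T[0,1] = -(0.3)/(0.5) = -0.6000; later rows by forward substitution.
  T[0,:] = [+0.0000, -0.6000, -0.6000]
  T[1,:] = [+0.0000, +0.1814, -0.6326]
  T[2,:] = [+0.0000, -0.2605, -0.7183]
|eigenvalues of T|: 0.8744, 0.3375, 0.0000.
ρ = 0.8744; 0.8744 < 1: convergent.

0.8744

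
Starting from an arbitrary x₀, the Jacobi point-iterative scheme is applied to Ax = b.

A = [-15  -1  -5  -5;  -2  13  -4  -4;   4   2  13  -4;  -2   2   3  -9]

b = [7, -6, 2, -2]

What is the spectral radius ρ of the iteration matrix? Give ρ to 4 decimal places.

0.6387

A = D + L + U where D = diag(-15, 13, 13, -9).
Jacobi T = -D⁻¹(L+U): T[1,0] = -(-2)/(13) = +0.1538; T[1,1] = 0.
  T[0,:] = [+0.0000, -0.0667, -0.3333, -0.3333]
  T[1,:] = [+0.1538, +0.0000, +0.3077, +0.3077]
  T[2,:] = [-0.3077, -0.1538, +0.0000, +0.3077]
  T[3,:] = [-0.2222, +0.2222, +0.3333, +0.0000]
eigenvalue magnitudes: 0.6387, 0.3455, 0.2160, 0.0772.
ρ(T) = max|λ| = 0.6387; 0.6387 < 1: convergent.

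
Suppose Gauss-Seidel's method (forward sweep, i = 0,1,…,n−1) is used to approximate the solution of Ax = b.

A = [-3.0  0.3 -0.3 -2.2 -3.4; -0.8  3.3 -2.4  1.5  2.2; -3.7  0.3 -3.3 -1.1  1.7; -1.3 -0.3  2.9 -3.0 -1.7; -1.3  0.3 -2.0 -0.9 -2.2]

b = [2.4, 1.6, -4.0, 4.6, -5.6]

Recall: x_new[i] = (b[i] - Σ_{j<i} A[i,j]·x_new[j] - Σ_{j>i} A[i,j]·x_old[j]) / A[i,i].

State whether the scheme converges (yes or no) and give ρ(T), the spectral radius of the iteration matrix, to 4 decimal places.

Let D = diag(-3, 3.3, -3.3, -3, -2.2); L, U the strict triangles.
GS T = -(D+L)⁻¹U: row 0 first, T[0,2] = -(-0.3)/(-3) = -0.1000; later rows by forward substitution.
  T[0,:] = [+0.0000, +0.1000, -0.1000, -0.7333, -1.1333]
  T[1,:] = [+0.0000, +0.0242, +0.7030, -0.6323, -0.9414]
  T[2,:] = [+0.0000, -0.1099, +0.1760, +0.4314, +1.7003]
  T[3,:] = [+0.0000, -0.1520, +0.1432, +0.7980, +1.6622]
  T[4,:] = [+0.0000, +0.1063, -0.0637, -0.3715, -1.6844]
moduli |λ_i(T)| = 1.2839, 0.5873, 0.1092, 0.0986, 0.0000.
spectral radius ρ = 1.2839; 1.2839 > 1, so it fails to converge.

no, ρ = 1.2839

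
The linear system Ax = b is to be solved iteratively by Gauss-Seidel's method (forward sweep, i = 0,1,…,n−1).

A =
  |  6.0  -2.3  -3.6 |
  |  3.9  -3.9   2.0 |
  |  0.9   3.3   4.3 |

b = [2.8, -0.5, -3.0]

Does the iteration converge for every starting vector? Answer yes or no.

yes

A = D + L + U where D = diag(6, -3.9, 4.3).
T_GS = -(D+L)⁻¹U: row 0 first, T[0,2] = -(-3.6)/(6) = +0.6000; later rows by forward substitution.
  T[0,:] = [+0.0000 +0.3833 +0.6000]
  T[1,:] = [+0.0000 +0.3833 +1.1128]
  T[2,:] = [+0.0000 -0.3744 -0.9796]
eigenvalue magnitudes: 0.5166, 0.0796, 0.0000.
spectral radius ρ = 0.5166; 0.5166 < 1: convergent.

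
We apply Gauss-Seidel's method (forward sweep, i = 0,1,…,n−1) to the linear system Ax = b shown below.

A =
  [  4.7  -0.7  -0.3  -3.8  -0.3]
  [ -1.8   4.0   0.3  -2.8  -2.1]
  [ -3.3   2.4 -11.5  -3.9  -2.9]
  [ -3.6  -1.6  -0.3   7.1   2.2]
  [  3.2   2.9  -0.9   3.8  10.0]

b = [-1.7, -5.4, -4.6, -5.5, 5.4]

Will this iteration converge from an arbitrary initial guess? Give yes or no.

yes

Let D = diag(4.7, 4, -11.5, 7.1, 10); L, U the strict triangles.
T_GS = -(D+L)⁻¹U: row 0 first, T[0,3] = -(-3.8)/(4.7) = +0.8085; later rows by forward substitution.
  T[0,:] = [+0.0000  +0.1489  +0.0638  +0.8085  +0.0638]
  T[1,:] = [+0.0000  +0.0670  -0.0463  +1.0638  +0.5537]
  T[2,:] = [+0.0000  -0.0288  -0.0280  -0.3491  -0.1549]
  T[3,:] = [+0.0000  +0.0894  +0.0208  +0.6349  -0.1593]
  T[4,:] = [+0.0000  -0.1037  -0.0174  -0.8399  -0.1344]
|eigenvalues of T|: 0.8425, 0.2265, 0.0444, 0.0444, 0.0000.
ρ(T) = max|λ| = 0.8425; 0.8425 < 1: convergent.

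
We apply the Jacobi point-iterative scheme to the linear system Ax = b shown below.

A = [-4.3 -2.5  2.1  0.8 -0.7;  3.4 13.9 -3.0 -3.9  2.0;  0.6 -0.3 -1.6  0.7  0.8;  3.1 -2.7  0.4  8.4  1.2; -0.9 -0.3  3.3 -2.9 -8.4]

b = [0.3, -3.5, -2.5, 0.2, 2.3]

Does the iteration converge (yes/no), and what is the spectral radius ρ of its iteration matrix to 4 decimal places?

yes, ρ = 0.8290

Let D = diag(-4.3, 13.9, -1.6, 8.4, -8.4); L, U the strict triangles.
T_J = -D⁻¹(L+U): T[1,0] = -(3.4)/(13.9) = -0.2446; T[1,1] = 0.
  T[0,:] = [+0.0000 -0.5814 +0.4884 +0.1860 -0.1628]
  T[1,:] = [-0.2446 +0.0000 +0.2158 +0.2806 -0.1439]
  T[2,:] = [+0.3750 -0.1875 +0.0000 +0.4375 +0.5000]
  T[3,:] = [-0.3690 +0.3214 -0.0476 +0.0000 -0.1429]
  T[4,:] = [-0.1071 -0.0357 +0.3929 -0.3452 +0.0000]
|λ(T)| sorted: 0.8290, 0.6092, 0.3305, 0.1898, 0.1898.
ρ(T) = max|λ| = 0.8290; 0.8290 < 1 ⇒ converges.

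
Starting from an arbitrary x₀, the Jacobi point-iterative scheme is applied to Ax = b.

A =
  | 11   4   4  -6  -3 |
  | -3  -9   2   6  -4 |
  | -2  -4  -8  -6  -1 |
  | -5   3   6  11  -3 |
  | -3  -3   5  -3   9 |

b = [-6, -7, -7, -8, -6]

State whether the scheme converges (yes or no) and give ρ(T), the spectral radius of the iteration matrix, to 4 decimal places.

Let D = diag(11, -9, -8, 11, 9); L, U the strict triangles.
Jacobi: T = -D⁻¹(L+U), T[0,2] = -(4)/(11) = -0.3636; T[0,0] = 0.
  T[0,:] = [+0.0000  -0.3636  -0.3636  +0.5455  +0.2727]
  T[1,:] = [-0.3333  +0.0000  +0.2222  +0.6667  -0.4444]
  T[2,:] = [-0.2500  -0.5000  +0.0000  -0.7500  -0.1250]
  T[3,:] = [+0.4545  -0.2727  -0.5455  +0.0000  +0.2727]
  T[4,:] = [+0.3333  +0.3333  -0.5556  +0.3333  +0.0000]
moduli |λ_i(T)| = 1.1961, 0.5165, 0.5165, 0.4594, 0.4594.
ρ = 1.1961; 1.1961 > 1 ⇒ diverges.

no, ρ = 1.1961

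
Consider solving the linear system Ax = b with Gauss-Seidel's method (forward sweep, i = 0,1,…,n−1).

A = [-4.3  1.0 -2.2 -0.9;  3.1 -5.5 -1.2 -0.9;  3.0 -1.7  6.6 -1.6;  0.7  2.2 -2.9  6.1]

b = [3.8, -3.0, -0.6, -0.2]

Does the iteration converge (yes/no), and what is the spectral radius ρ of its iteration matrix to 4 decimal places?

yes, ρ = 0.6068

Let D = diag(-4.3, -5.5, 6.6, 6.1); L, U the strict triangles.
Gauss-Seidel: T = -(D+L)⁻¹U, row 0 first, T[0,2] = -(-2.2)/(-4.3) = -0.5116; later rows by forward substitution.
  T[0,:] = [+0.0000, +0.2326, -0.5116, -0.2093]
  T[1,:] = [+0.0000, +0.1311, -0.5066, -0.2816]
  T[2,:] = [+0.0000, -0.0719, +0.1021, +0.2650]
  T[3,:] = [+0.0000, -0.1082, +0.2899, +0.2516]
|eigenvalues of T|: 0.6068, 0.0984, 0.0237, 0.0000.
ρ(T) = max|λ| = 0.6068; 0.6068 < 1: convergent.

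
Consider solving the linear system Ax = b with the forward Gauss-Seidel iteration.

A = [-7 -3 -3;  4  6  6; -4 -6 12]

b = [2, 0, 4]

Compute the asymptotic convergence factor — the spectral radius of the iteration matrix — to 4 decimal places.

0.5000

A = D + L + U where D = diag(-7, 6, 12).
Gauss-Seidel: T = -(D+L)⁻¹U, row 0 first, T[0,2] = -(-3)/(-7) = -0.4286; later rows by forward substitution.
  T[0,:] = [+0.0000 -0.4286 -0.4286]
  T[1,:] = [+0.0000 +0.2857 -0.7143]
  T[2,:] = [+0.0000 +0.0000 -0.5000]
|eigenvalues of T|: 0.5000, 0.2857, 0.0000.
ρ = 0.5000; 0.5000 < 1 ⇒ converges.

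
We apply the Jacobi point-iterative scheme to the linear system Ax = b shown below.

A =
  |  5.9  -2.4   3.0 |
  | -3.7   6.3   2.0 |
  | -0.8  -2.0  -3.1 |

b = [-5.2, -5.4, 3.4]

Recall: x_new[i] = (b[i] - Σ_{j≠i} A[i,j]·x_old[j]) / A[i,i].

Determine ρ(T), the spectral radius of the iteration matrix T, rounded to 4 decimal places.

Diagonal D = diag(5.9, 6.3, -3.1); L, U strict lower/upper.
Jacobi T = -D⁻¹(L+U): T[2,1] = -(-2)/(-3.1) = -0.6452; T[2,2] = 0.
  T[0,:] = [+0.0000  +0.4068  -0.5085]
  T[1,:] = [+0.5873  +0.0000  -0.3175]
  T[2,:] = [-0.2581  -0.6452  +0.0000]
|λ(T)| sorted: 0.9077, 0.4990, 0.4990.
spectral radius ρ = 0.9077; 0.9077 < 1, so it converges for any x₀.

0.9077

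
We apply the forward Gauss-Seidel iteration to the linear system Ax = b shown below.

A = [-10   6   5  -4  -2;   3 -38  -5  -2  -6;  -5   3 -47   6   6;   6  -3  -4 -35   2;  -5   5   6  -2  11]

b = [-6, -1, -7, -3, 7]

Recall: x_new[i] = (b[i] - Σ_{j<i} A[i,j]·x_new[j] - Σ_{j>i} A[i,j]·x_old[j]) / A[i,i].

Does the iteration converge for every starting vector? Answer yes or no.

Write A = D+L+U with D = diag(-10, -38, -47, -35, 11).
T_GS = -(D+L)⁻¹U: row 0 first, T[0,2] = -(5)/(-10) = +0.5000; later rows by forward substitution.
  T[0,:] = [+0.0000  +0.6000  +0.5000  -0.4000  -0.2000]
  T[1,:] = [+0.0000  +0.0474  -0.0921  -0.0842  -0.1737]
  T[2,:] = [+0.0000  -0.0608  -0.0591  +0.1648  +0.1378]
  T[3,:] = [+0.0000  +0.1057  +0.1004  -0.0802  +0.0220]
  T[4,:] = [+0.0000  +0.3036  +0.3196  -0.2480  -0.0832]
moduli |λ_i(T)| = 0.2250, 0.1516, 0.1516, 0.0506, 0.0000.
ρ = 0.2250; 0.2250 < 1: convergent.

yes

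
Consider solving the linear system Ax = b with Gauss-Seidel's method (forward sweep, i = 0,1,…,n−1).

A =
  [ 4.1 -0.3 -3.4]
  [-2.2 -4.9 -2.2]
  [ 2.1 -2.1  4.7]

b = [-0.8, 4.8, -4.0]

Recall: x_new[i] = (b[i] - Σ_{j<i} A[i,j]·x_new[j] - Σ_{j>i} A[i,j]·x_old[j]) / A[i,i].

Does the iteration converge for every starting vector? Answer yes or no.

yes

Split A = D + L + U, D = diag(4.1, -4.9, 4.7).
GS T = -(D+L)⁻¹U: row 0 first, T[0,1] = -(-0.3)/(4.1) = +0.0732; later rows by forward substitution.
  T[0,:] = [+0.0000 +0.0732 +0.8293]
  T[1,:] = [+0.0000 -0.0329 -0.8213]
  T[2,:] = [+0.0000 -0.0474 -0.7375]
|λ(T)| sorted: 0.7889, 0.0186, 0.0000.
ρ(T) = max|λ| = 0.7889; 0.7889 < 1, so it converges for any x₀.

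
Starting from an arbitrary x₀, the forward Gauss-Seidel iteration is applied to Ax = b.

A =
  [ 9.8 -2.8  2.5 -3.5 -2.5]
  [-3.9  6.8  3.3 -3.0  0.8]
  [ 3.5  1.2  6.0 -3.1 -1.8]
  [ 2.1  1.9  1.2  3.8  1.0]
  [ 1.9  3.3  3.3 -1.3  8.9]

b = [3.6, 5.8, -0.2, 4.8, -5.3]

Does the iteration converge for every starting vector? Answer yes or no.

Split A = D + L + U, D = diag(9.8, 6.8, 6, 3.8, 8.9).
GS T = -(D+L)⁻¹U: row 0 first, T[0,3] = -(-3.5)/(9.8) = +0.3571; later rows by forward substitution.
  T[0,:] = [+0.0000 +0.2857 -0.2551 +0.3571 +0.2551]
  T[1,:] = [+0.0000 +0.1639 -0.6316 +0.6460 +0.0287]
  T[2,:] = [+0.0000 -0.1994 +0.2751 +0.1791 +0.1455]
  T[3,:] = [+0.0000 -0.1768 +0.3699 -0.5769 -0.4644]
  T[4,:] = [+0.0000 -0.0736 +0.2407 -0.4665 -0.1869]
|eigenvalues of T|: 0.8939, 0.5567, 0.0964, 0.0839, 0.0000.
spectral radius ρ = 0.8939; 0.8939 < 1, so it converges for any x₀.

yes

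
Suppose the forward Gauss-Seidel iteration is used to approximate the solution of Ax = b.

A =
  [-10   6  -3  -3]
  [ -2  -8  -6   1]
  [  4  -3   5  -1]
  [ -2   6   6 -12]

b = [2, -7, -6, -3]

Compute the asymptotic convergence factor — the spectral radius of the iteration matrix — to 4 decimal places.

0.5346

Split A = D + L + U, D = diag(-10, -8, 5, -12).
T_GS = -(D+L)⁻¹U: row 0 first, T[0,1] = -(6)/(-10) = +0.6000; later rows by forward substitution.
  T[0,:] = [+0.0000, +0.6000, -0.3000, -0.3000]
  T[1,:] = [+0.0000, -0.1500, -0.6750, +0.2000]
  T[2,:] = [+0.0000, -0.5700, -0.1650, +0.5600]
  T[3,:] = [+0.0000, -0.4600, -0.3700, +0.4300]
|roots of det(T-λI)|: 0.5346, 0.3361, 0.0835, 0.0000.
ρ(T) = max|λ| = 0.5346; 0.5346 < 1: convergent.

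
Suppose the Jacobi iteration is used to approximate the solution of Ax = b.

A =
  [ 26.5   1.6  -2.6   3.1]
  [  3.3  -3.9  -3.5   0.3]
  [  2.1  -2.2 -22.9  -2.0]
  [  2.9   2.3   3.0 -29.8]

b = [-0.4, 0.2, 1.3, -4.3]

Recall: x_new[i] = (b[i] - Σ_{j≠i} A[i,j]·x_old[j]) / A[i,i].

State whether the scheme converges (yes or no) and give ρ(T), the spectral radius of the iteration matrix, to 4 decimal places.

yes, ρ = 0.2698

Diagonal D = diag(26.5, -3.9, -22.9, -29.8); L, U strict lower/upper.
Jacobi T = -D⁻¹(L+U): T[1,0] = -(3.3)/(-3.9) = +0.8462; T[1,1] = 0.
  T[0,:] = [+0.0000  -0.0604  +0.0981  -0.1170]
  T[1,:] = [+0.8462  +0.0000  -0.8974  +0.0769]
  T[2,:] = [+0.0917  -0.0961  +0.0000  -0.0873]
  T[3,:] = [+0.0973  +0.0772  +0.1007  +0.0000]
moduli |λ_i(T)| = 0.2698, 0.1584, 0.1584, 0.1544.
ρ = 0.2698; 0.2698 < 1 ⇒ converges.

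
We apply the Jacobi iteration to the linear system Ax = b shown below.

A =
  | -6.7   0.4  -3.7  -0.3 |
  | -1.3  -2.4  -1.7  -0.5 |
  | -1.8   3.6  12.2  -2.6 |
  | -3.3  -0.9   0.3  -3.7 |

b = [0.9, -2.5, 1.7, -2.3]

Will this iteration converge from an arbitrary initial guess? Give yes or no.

Split A = D + L + U, D = diag(-6.7, -2.4, 12.2, -3.7).
Jacobi: T = -D⁻¹(L+U), T[0,1] = -(0.4)/(-6.7) = +0.0597; T[0,0] = 0.
  T[0,:] = [+0.0000  +0.0597  -0.5522  -0.0448]
  T[1,:] = [-0.5417  +0.0000  -0.7083  -0.2083]
  T[2,:] = [+0.1475  -0.2951  +0.0000  +0.2131]
  T[3,:] = [-0.8919  -0.2432  +0.0811  +0.0000]
|eigenvalues of T|: 0.5906, 0.4092, 0.2674, 0.2674.
spectral radius ρ = 0.5906; 0.5906 < 1: convergent.

yes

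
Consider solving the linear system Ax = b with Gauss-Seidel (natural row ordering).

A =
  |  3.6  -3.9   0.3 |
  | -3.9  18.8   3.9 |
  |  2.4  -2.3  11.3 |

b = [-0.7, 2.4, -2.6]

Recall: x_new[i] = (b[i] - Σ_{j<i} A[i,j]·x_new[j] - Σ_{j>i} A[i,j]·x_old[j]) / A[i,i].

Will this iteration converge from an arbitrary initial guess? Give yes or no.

yes

A = D + L + U where D = diag(3.6, 18.8, 11.3).
T_GS = -(D+L)⁻¹U: row 0 first, T[0,1] = -(-3.9)/(3.6) = +1.0833; later rows by forward substitution.
  T[0,:] = [+0.0000, +1.0833, -0.0833]
  T[1,:] = [+0.0000, +0.2247, -0.2247]
  T[2,:] = [+0.0000, -0.1843, -0.0280]
|λ(T)| sorted: 0.3379, 0.1412, 0.0000.
spectral radius ρ = 0.3379; 0.3379 < 1, so it converges for any x₀.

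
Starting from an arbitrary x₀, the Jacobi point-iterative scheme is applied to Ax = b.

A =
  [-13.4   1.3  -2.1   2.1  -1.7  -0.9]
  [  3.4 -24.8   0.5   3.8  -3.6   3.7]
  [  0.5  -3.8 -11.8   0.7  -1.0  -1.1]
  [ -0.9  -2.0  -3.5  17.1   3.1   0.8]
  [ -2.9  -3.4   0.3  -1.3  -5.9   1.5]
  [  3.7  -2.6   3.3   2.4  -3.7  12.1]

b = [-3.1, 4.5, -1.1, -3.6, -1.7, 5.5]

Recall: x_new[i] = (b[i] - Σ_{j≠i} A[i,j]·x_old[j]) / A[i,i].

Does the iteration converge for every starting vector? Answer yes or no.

yes

Write A = D+L+U with D = diag(-13.4, -24.8, -11.8, 17.1, -5.9, 12.1).
Jacobi T = -D⁻¹(L+U): T[2,3] = -(0.7)/(-11.8) = +0.0593; T[2,2] = 0.
  T[0,:] = [+0.0000  +0.0970  -0.1567  +0.1567  -0.1269  -0.0672]
  T[1,:] = [+0.1371  +0.0000  +0.0202  +0.1532  -0.1452  +0.1492]
  T[2,:] = [+0.0424  -0.3220  +0.0000  +0.0593  -0.0847  -0.0932]
  T[3,:] = [+0.0526  +0.1170  +0.2047  +0.0000  -0.1813  -0.0468]
  T[4,:] = [-0.4915  -0.5763  +0.0508  -0.2203  +0.0000  +0.2542]
  T[5,:] = [-0.3058  +0.2149  -0.2727  -0.1983  +0.3058  +0.0000]
|roots of det(T-λI)|: 0.6382, 0.4466, 0.2825, 0.2401, 0.2401, 0.0289.
ρ(T) = max|λ| = 0.6382; 0.6382 < 1 ⇒ converges.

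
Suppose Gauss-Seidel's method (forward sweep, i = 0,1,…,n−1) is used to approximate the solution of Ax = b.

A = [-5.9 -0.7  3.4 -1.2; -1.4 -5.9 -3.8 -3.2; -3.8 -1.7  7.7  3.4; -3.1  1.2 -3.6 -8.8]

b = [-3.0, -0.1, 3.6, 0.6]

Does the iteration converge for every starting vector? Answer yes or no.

yes

A = D + L + U where D = diag(-5.9, -5.9, 7.7, -8.8).
T_GS = -(D+L)⁻¹U: row 0 first, T[0,1] = -(-0.7)/(-5.9) = -0.1186; later rows by forward substitution.
  T[0,:] = [+0.0000  -0.1186  +0.5763  -0.2034]
  T[1,:] = [+0.0000  +0.0282  -0.7808  -0.4941]
  T[2,:] = [+0.0000  -0.0523  +0.1120  -0.6510]
  T[3,:] = [+0.0000  +0.0670  -0.3553  +0.2706]
|roots of det(T-λI)|: 0.7122, 0.2283, 0.0731, 0.0000.
ρ(T) = max|λ| = 0.7122; 0.7122 < 1: convergent.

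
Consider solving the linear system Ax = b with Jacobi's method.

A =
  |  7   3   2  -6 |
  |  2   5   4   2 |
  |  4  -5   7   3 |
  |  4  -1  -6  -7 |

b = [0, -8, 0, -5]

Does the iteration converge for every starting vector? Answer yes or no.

no

Split A = D + L + U, D = diag(7, 5, 7, -7).
T_J = -D⁻¹(L+U): T[0,3] = -(-6)/(7) = +0.8571; T[0,0] = 0.
  T[0,:] = [+0.0000, -0.4286, -0.2857, +0.8571]
  T[1,:] = [-0.4000, +0.0000, -0.8000, -0.4000]
  T[2,:] = [-0.5714, +0.7143, +0.0000, -0.4286]
  T[3,:] = [+0.5714, -0.1429, -0.8571, +0.0000]
|roots of det(T-λI)|: 1.2368, 0.7037, 0.6907, 0.6907.
ρ(T) = max|λ| = 1.2368; 1.2368 > 1, so it fails to converge.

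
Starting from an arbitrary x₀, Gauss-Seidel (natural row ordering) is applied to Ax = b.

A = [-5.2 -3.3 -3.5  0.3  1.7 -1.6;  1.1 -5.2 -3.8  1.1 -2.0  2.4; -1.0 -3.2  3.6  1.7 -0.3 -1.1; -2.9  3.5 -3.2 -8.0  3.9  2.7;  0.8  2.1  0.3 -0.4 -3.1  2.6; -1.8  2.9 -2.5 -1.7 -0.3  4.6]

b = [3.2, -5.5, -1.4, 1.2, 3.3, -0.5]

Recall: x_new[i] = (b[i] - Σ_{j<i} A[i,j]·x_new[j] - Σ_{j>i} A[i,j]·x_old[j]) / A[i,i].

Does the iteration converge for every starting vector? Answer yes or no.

A = D + L + U where D = diag(-5.2, -5.2, 3.6, -8, -3.1, 4.6).
Gauss-Seidel: T = -(D+L)⁻¹U, row 0 first, T[0,3] = -(0.3)/(-5.2) = +0.0577; later rows by forward substitution.
  T[0,:] = [+0.0000 -0.6346 -0.6731 +0.0577 +0.3269 -0.3077]
  T[1,:] = [+0.0000 -0.1342 -0.8732 +0.2237 -0.3155 +0.3964]
  T[2,:] = [+0.0000 -0.2956 -0.9631 -0.2573 -0.1063 +0.5725]
  T[3,:] = [+0.0000 +0.2896 +0.2472 +0.1799 +0.2735 +0.3935]
  T[4,:] = [+0.0000 -0.3207 -0.8903 +0.1183 -0.1749 +1.0325]
  T[5,:] = [+0.0000 -0.2383 -0.2030 -0.1841 +0.3587 +0.1536]
|eigenvalues of T|: 1.3137, 0.4913, 0.4913, 0.3324, 0.3324, 0.0000.
ρ(T) = max|λ| = 1.3137; 1.3137 > 1 ⇒ diverges.

no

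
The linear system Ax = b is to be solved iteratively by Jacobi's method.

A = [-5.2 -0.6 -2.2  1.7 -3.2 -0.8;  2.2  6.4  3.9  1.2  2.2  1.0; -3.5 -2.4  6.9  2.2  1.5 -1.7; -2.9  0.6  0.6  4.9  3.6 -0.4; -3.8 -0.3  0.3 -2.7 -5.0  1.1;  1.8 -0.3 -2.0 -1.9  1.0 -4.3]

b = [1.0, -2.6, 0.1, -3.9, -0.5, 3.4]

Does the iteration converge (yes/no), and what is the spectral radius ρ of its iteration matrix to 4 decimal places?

Let D = diag(-5.2, 6.4, 6.9, 4.9, -5, -4.3); L, U the strict triangles.
Jacobi T = -D⁻¹(L+U): T[4,3] = -(-2.7)/(-5) = -0.5400; T[4,4] = 0.
  T[0,:] = [+0.0000, -0.1154, -0.4231, +0.3269, -0.6154, -0.1538]
  T[1,:] = [-0.3438, +0.0000, -0.6094, -0.1875, -0.3438, -0.1562]
  T[2,:] = [+0.5072, +0.3478, +0.0000, -0.3188, -0.2174, +0.2464]
  T[3,:] = [+0.5918, -0.1224, -0.1224, +0.0000, -0.7347, +0.0816]
  T[4,:] = [-0.7600, -0.0600, +0.0600, -0.5400, +0.0000, +0.2200]
  T[5,:] = [+0.4186, -0.0698, -0.4651, -0.4419, +0.2326, +0.0000]
|roots of det(T-λI)|: 1.1898, 0.8266, 0.7379, 0.7379, 0.2249, 0.1599.
ρ = 1.1898; 1.1898 > 1 ⇒ diverges.

no, ρ = 1.1898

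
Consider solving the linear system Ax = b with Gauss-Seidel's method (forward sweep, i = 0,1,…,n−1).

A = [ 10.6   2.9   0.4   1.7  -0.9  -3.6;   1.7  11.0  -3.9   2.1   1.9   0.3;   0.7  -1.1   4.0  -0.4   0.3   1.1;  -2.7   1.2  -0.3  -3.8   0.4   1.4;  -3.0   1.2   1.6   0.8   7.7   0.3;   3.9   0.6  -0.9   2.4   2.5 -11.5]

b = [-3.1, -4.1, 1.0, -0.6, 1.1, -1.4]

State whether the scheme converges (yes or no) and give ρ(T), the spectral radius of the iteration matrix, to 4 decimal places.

A = D + L + U where D = diag(10.6, 11, 4, -3.8, 7.7, -11.5).
T_GS = -(D+L)⁻¹U: row 0 first, T[0,5] = -(-3.6)/(10.6) = +0.3396; later rows by forward substitution.
  T[0,:] = [+0.0000  -0.2736  -0.0377  -0.1604  +0.0849  +0.3396]
  T[1,:] = [+0.0000  +0.0423  +0.3604  -0.1661  -0.1858  -0.0798]
  T[2,:] = [+0.0000  +0.0595  +0.1057  +0.0824  -0.1410  -0.3564]
  T[3,:] = [+0.0000  +0.2030  +0.1323  +0.0550  -0.0026  +0.1301]
  T[4,:] = [+0.0000  -0.1466  -0.1066  -0.0594  +0.0916  +0.1663]
  T[5,:] = [+0.0000  -0.0847  +0.0022  -0.0709  +0.0495  +0.2022]
|λ(T)| sorted: 0.5190, 0.2479, 0.2479, 0.0572, 0.0074, 0.0000.
ρ = 0.5190; 0.5190 < 1: convergent.

yes, ρ = 0.5190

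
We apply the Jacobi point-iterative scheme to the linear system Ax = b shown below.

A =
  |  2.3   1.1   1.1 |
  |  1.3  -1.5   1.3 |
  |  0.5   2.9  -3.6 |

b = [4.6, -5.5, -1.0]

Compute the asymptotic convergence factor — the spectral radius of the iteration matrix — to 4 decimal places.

0.8300

A = D + L + U where D = diag(2.3, -1.5, -3.6).
Jacobi T = -D⁻¹(L+U): T[0,1] = -(1.1)/(2.3) = -0.4783; T[0,0] = 0.
  T[0,:] = [+0.0000  -0.4783  -0.4783]
  T[1,:] = [+0.8667  +0.0000  +0.8667]
  T[2,:] = [+0.1389  +0.8056  +0.0000]
|roots of det(T-λI)|: 0.8300, 0.6868, 0.6868.
spectral radius ρ = 0.8300; 0.8300 < 1 ⇒ converges.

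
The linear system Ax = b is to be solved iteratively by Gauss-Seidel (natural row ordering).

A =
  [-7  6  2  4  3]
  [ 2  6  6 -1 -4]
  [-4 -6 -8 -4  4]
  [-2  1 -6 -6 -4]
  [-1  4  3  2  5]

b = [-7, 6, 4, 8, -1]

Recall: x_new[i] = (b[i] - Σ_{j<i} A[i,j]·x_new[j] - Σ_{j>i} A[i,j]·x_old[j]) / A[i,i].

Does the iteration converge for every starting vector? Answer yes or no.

no

A = D + L + U where D = diag(-7, 6, -8, -6, 5).
Gauss-Seidel: T = -(D+L)⁻¹U, row 0 first, T[0,2] = -(2)/(-7) = +0.2857; later rows by forward substitution.
  T[0,:] = [+0.0000 +0.8571 +0.2857 +0.5714 +0.4286]
  T[1,:] = [+0.0000 -0.2857 -1.0952 -0.0238 +0.5238]
  T[2,:] = [+0.0000 -0.2143 +0.6786 -0.7679 -0.1071]
  T[3,:] = [+0.0000 -0.1190 -0.9563 +0.5734 -0.6151]
  T[4,:] = [+0.0000 +0.5762 +0.9087 +0.3647 -0.0230]
|eigenvalues of T|: 1.5505, 0.4162, 0.4162, 0.2128, 0.0000.
spectral radius ρ = 1.5505; 1.5505 > 1: divergent.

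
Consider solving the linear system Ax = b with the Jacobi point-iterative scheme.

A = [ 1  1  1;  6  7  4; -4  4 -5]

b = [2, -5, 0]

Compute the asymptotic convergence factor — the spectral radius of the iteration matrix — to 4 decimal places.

Let D = diag(1, 7, -5); L, U the strict triangles.
T_J = -D⁻¹(L+U): T[2,0] = -(-4)/(-5) = -0.8000; T[2,2] = 0.
  T[0,:] = [+0.0000, -1.0000, -1.0000]
  T[1,:] = [-0.8571, +0.0000, -0.5714]
  T[2,:] = [-0.8000, +0.8000, +0.0000]
eigenvalue magnitudes: 1.1805, 0.9837, 0.1968.
ρ = 1.1805; 1.1805 > 1: divergent.

1.1805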